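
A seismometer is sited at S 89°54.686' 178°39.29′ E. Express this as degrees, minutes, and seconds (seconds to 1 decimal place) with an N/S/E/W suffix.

Latitude: 54.68600′ → 54′ and 0.68600 × 60 = 41.160″
λ: fractional minutes 0.29000 × 60 = 17.400″

89°54′41.2″ S, 178°39′17.4″ E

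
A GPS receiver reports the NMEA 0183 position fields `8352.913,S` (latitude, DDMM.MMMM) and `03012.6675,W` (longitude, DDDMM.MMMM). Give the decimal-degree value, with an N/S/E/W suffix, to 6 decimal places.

Lat: degrees = first 2 digits = 83, minutes = 52.913; 83 + 52.913/60 = 83.8818833
Lon: degrees = first 3 digits = 30, minutes = 12.6675; 30 + 12.6675/60 = 30.2111250

83.881883° S, 30.211125° W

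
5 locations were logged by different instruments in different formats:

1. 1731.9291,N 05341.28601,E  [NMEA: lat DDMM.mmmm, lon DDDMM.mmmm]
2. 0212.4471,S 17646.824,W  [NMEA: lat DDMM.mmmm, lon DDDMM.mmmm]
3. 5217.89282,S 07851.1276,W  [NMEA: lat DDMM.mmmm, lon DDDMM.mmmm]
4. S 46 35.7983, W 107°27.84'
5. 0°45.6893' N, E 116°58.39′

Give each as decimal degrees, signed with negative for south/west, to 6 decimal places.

Point 1:
  φ: degrees = first 2 digits = 17, minutes = 31.9291; 17 + 31.9291/60 = 17.5321517
  N → positive
  Lon: split at 3 digits → 053° and 41.28601′; 53 + 41.28601/60 = 53.6881002
  E → positive
Point 2:
  Latitude: degrees = first 2 digits = 2, minutes = 12.4471; 2 + 12.4471/60 = 2.2074517
  S → negative
  Lon: split at 3 digits → 176° and 46.824′; 176 + 46.824/60 = 176.7804000
  hemisphere W, so the sign is −
Point 3:
  Lat: split at 2 digits → 52° and 17.89282′; 52 + 17.89282/60 = 52.2982137
  S ⇒ negate
  Longitude: split at 3 digits → 078° and 51.1276′; 78 + 51.1276/60 = 78.8521267
  W ⇒ negate
Point 4:
  Lat: 35.7983′ = 0.596638°; total 46.5966383
  hemisphere S, so the sign is −
  λ: 27.84′ = 0.464000°; total 107.4640000
  W → negative
Point 5:
  Lat: 45.6893′ = 0.761488°; total 0.7614883
  N → positive
  Longitude: 58.39′ = 0.973167°; total 116.9731667
  E → positive

1. 17.532152, 53.688100
2. -2.207452, -176.780400
3. -52.298214, -78.852127
4. -46.596638, -107.464000
5. 0.761488, 116.973167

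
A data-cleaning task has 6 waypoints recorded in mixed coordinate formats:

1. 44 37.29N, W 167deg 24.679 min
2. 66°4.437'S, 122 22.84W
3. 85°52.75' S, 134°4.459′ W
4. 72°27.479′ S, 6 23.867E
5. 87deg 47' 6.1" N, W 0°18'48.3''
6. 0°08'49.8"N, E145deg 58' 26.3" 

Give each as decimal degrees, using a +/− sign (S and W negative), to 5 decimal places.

1. 44.62150, -167.41132
2. -66.07395, -122.38067
3. -85.87917, -134.07432
4. -72.45798, 6.39778
5. 87.78503, -0.31342
6. 0.14717, 145.97397

Point 1:
  φ: 37.29′ = 0.621500°; total 44.621500
  N ⇒ keep positive
  Longitude: 24.679′ = 0.411317°; total 167.411317
  W → negative
Point 2:
  Lat: 4.437′ = 0.073950°; total 66.073950
  S ⇒ negate
  Longitude: 22.84′ = 0.380667°; total 122.380667
  hemisphere W, so the sign is −
Point 3:
  Lat: 85 + 52.75/60 = 85.879167
  hemisphere S, so the sign is −
  Longitude: 134 + 4.459/60 = 134.074317
  hemisphere W, so the sign is −
Point 4:
  Lat: 27.479′ = 0.457983°; total 72.457983
  S → negative
  Longitude: 6 + 23.867/60 = 6.397783
  E → positive
Point 5:
  φ: 87° + 47/60 + 6.1/3600 = 87 + 0.783333 + 0.001694 = 87.785028
  N ⇒ keep positive
  Longitude: 0° + 18/60 + 48.3/3600 = 0 + 0.300000 + 0.013417 = 0.313417
  hemisphere W, so the sign is −
Point 6:
  Lat: 0 + 8/60 + 49.8/3600 = 0.147167
  N → positive
  Longitude: 145 + 58/60 + 26.3/3600 = 145.973972
  E → positive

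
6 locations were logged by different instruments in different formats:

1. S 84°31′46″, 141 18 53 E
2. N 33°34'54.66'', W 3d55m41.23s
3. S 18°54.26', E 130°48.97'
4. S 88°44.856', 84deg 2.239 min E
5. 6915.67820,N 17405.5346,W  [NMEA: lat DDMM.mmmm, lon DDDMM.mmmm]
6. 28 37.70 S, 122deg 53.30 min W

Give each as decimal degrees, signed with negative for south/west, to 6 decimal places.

Point 1:
  φ: 84° + 31/60 + 46/3600 = 84 + 0.516667 + 0.012778 = 84.5294444
  hemisphere S, so the sign is −
  λ: 141 + 18/60 + 53/3600 = 141.3147222
  E ⇒ keep positive
Point 2:
  Latitude: 33° + 34/60 + 54.66/3600 = 33 + 0.566667 + 0.015183 = 33.5818500
  N ⇒ keep positive
  Longitude: 3 + 55/60 + 41.23/3600 = 3.9281194
  W → negative
Point 3:
  Lat: 18 + 54.26/60 = 18.9043333
  S → negative
  Longitude: 48.97′ = 0.816167°; total 130.8161667
  E ⇒ keep positive
Point 4:
  Lat: 88 + 44.856/60 = 88.7476000
  S ⇒ negate
  Lon: 2.239′ = 0.037317°; total 84.0373167
  E ⇒ keep positive
Point 5:
  Latitude: degrees = first 2 digits = 69, minutes = 15.6782; 69 + 15.6782/60 = 69.2613033
  N ⇒ keep positive
  λ: degrees = first 3 digits = 174, minutes = 5.5346; 174 + 5.5346/60 = 174.0922433
  hemisphere W, so the sign is −
Point 6:
  Latitude: 37.7′ = 0.628333°; total 28.6283333
  S → negative
  Lon: 53.3′ = 0.888333°; total 122.8883333
  W ⇒ negate

1. -84.529444, 141.314722
2. 33.581850, -3.928119
3. -18.904333, 130.816167
4. -88.747600, 84.037317
5. 69.261303, -174.092243
6. -28.628333, -122.888333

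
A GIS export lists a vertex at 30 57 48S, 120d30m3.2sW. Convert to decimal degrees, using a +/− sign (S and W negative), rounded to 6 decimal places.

φ: 30 + 57/60 + 48/3600 = 30.9633333
hemisphere S, so the sign is −
Lon: 120° + 30/60 + 3.2/3600 = 120 + 0.500000 + 0.000889 = 120.5008889
W ⇒ negate

-30.963333, -120.500889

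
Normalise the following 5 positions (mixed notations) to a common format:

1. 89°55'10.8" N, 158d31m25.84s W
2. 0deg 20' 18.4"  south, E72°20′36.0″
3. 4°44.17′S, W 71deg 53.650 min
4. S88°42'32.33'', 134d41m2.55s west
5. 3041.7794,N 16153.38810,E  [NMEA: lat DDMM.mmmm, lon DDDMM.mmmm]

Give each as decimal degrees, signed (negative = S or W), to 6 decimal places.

1. 89.919667, -158.523844
2. -0.338444, 72.343333
3. -4.736167, -71.894167
4. -88.708981, -134.684042
5. 30.696323, 161.889802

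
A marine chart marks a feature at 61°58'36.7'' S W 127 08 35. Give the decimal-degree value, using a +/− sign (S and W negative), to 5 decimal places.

-61.97686, -127.14306

φ: 61° + 58/60 + 36.7/3600 = 61 + 0.966667 + 0.010194 = 61.976861
hemisphere S, so the sign is −
λ: 8′ + 35″ = 8.58333′; 127 + 8.58333/60 = 127.143056
W → negative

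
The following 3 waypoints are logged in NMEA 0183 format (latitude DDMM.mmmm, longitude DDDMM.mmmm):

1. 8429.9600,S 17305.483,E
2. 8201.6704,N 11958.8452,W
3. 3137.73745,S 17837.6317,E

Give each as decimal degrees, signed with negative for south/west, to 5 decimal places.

Point 1:
  φ: split at 2 digits → 84° and 29.96′; 84 + 29.96/60 = 84.499333
  S ⇒ negate
  Lon: split at 3 digits → 173° and 5.483′; 173 + 5.483/60 = 173.091383
  E ⇒ keep positive
Point 2:
  Lat: degrees = first 2 digits = 82, minutes = 1.6704; 82 + 1.6704/60 = 82.027840
  N → positive
  λ: split at 3 digits → 119° and 58.8452′; 119 + 58.8452/60 = 119.980753
  W → negative
Point 3:
  Lat: split at 2 digits → 31° and 37.73745′; 31 + 37.73745/60 = 31.628958
  S ⇒ negate
  Longitude: split at 3 digits → 178° and 37.6317′; 178 + 37.6317/60 = 178.627195
  E → positive

1. -84.49933, 173.09138
2. 82.02784, -119.98075
3. -31.62896, 178.62720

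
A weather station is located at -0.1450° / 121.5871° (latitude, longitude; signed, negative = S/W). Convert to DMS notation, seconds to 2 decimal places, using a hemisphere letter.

Latitude is negative → S; |value| = 0.145000
Lat: whole degrees 0; 8.70000′ → 8′ and 42.0000″
λ: whole degrees 121; 35.22600′ → 35′ and 13.5600″

0°08′42.00″ S, 121°35′13.56″ E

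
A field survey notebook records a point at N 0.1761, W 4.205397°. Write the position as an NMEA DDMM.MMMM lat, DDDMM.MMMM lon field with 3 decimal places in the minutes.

0010.566,N / 00412.324,W

Lat: fractional part 0.176100 → 10.56600 minutes
Longitude: minutes = (4.205397 − 4) × 60 = 12.32382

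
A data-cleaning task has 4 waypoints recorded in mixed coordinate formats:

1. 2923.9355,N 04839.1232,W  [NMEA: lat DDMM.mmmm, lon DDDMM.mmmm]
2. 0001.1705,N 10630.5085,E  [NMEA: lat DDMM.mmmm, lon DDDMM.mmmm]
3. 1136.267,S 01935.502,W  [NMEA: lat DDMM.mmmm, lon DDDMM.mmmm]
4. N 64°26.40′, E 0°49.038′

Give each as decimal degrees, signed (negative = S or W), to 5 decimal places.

Point 1:
  Lat: split at 2 digits → 29° and 23.9355′; 29 + 23.9355/60 = 29.398925
  N → positive
  λ: split at 3 digits → 048° and 39.1232′; 48 + 39.1232/60 = 48.652053
  hemisphere W, so the sign is −
Point 2:
  φ: split at 2 digits → 00° and 1.1705′; 0 + 1.1705/60 = 0.019508
  N → positive
  Longitude: degrees = first 3 digits = 106, minutes = 30.5085; 106 + 30.5085/60 = 106.508475
  E → positive
Point 3:
  Lat: split at 2 digits → 11° and 36.267′; 11 + 36.267/60 = 11.604450
  S ⇒ negate
  Lon: degrees = first 3 digits = 19, minutes = 35.502; 19 + 35.502/60 = 19.591700
  W → negative
Point 4:
  Lat: 26.4′ = 0.440000°; total 64.440000
  N → positive
  Longitude: 0 + 49.038/60 = 0.817300
  E ⇒ keep positive

1. 29.39893, -48.65205
2. 0.01951, 106.50848
3. -11.60445, -19.59170
4. 64.44000, 0.81730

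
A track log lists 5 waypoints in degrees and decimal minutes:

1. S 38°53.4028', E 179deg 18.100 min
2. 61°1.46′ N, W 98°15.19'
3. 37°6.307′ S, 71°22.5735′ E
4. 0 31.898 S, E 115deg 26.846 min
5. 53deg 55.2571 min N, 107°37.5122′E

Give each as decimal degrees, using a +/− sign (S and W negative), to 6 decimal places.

1. -38.890047, 179.301667
2. 61.024333, -98.253167
3. -37.105117, 71.376225
4. -0.531633, 115.447433
5. 53.920952, 107.625203

Point 1:
  Lat: 38 + 53.4028/60 = 38.8900467
  S ⇒ negate
  Longitude: 179 + 18.1/60 = 179.3016667
  E ⇒ keep positive
Point 2:
  Lat: 1.46′ = 0.024333°; total 61.0243333
  N → positive
  λ: 15.19′ = 0.253167°; total 98.2531667
  W ⇒ negate
Point 3:
  φ: 6.307′ = 0.105117°; total 37.1051167
  S → negative
  Lon: 71 + 22.5735/60 = 71.3762250
  E ⇒ keep positive
Point 4:
  Latitude: 31.898′ = 0.531633°; total 0.5316333
  S ⇒ negate
  λ: 115 + 26.846/60 = 115.4474333
  E ⇒ keep positive
Point 5:
  Latitude: 55.2571′ = 0.920952°; total 53.9209517
  N → positive
  Lon: 107 + 37.5122/60 = 107.6252033
  E → positive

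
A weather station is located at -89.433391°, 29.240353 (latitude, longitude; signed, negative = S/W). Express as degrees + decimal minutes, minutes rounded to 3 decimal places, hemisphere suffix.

89° 26.003′ S, 29° 14.421′ E

Latitude is negative → S; |value| = 89.433391
Latitude: 89° + 0.433391 × 60 = 89° 26.00346′
Longitude: fractional part 0.240353 → 14.42118 minutes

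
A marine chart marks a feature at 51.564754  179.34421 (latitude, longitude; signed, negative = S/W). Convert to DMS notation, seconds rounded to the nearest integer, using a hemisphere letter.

51°33′53″ N, 179°20′39″ E

Latitude: 0.564754 × 60 = 33.88524′ → 33′, remainder × 60 = 53.11″
λ: 0.344210° → 20.65260′; 0.65260 × 60 = 39.16″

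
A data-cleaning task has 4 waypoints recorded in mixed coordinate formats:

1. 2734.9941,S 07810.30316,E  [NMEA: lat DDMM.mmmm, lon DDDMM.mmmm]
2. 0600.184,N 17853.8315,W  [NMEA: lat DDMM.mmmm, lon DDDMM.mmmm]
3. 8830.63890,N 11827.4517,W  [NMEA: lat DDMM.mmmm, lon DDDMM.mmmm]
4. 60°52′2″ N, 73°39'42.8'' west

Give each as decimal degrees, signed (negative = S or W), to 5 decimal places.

Point 1:
  Latitude: split at 2 digits → 27° and 34.9941′; 27 + 34.9941/60 = 27.583235
  S ⇒ negate
  λ: split at 3 digits → 078° and 10.30316′; 78 + 10.30316/60 = 78.171719
  E ⇒ keep positive
Point 2:
  Lat: degrees = first 2 digits = 6, minutes = 0.184; 6 + 0.184/60 = 6.003067
  N → positive
  λ: split at 3 digits → 178° and 53.8315′; 178 + 53.8315/60 = 178.897192
  hemisphere W, so the sign is −
Point 3:
  Latitude: split at 2 digits → 88° and 30.6389′; 88 + 30.6389/60 = 88.510648
  N → positive
  Lon: split at 3 digits → 118° and 27.4517′; 118 + 27.4517/60 = 118.457528
  W ⇒ negate
Point 4:
  Latitude: 52′ + 2″ = 52.03333′; 60 + 52.03333/60 = 60.867222
  N ⇒ keep positive
  Lon: 39′ + 42.8″ = 39.71333′; 73 + 39.71333/60 = 73.661889
  W ⇒ negate

1. -27.58324, 78.17172
2. 6.00307, -178.89719
3. 88.51065, -118.45753
4. 60.86722, -73.66189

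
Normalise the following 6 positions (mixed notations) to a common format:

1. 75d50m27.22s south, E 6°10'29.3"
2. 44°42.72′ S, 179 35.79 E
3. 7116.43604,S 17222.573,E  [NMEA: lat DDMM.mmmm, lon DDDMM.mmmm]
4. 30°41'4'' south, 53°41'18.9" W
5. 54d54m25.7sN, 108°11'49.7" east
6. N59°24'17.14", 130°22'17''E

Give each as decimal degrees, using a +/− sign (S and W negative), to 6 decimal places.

Point 1:
  φ: 50′ + 27.22″ = 50.45367′; 75 + 50.45367/60 = 75.8408944
  hemisphere S, so the sign is −
  Lon: 6 + 10/60 + 29.3/3600 = 6.1748056
  E ⇒ keep positive
Point 2:
  φ: 44 + 42.72/60 = 44.7120000
  S ⇒ negate
  λ: 179 + 35.79/60 = 179.5965000
  E → positive
Point 3:
  Latitude: degrees = first 2 digits = 71, minutes = 16.43604; 71 + 16.43604/60 = 71.2739340
  S → negative
  Lon: degrees = first 3 digits = 172, minutes = 22.573; 172 + 22.573/60 = 172.3762167
  E → positive
Point 4:
  Latitude: 30° + 41/60 + 4/3600 = 30 + 0.683333 + 0.001111 = 30.6844444
  S ⇒ negate
  λ: 53° + 41/60 + 18.9/3600 = 53 + 0.683333 + 0.005250 = 53.6885833
  hemisphere W, so the sign is −
Point 5:
  Latitude: 54° + 54/60 + 25.7/3600 = 54 + 0.900000 + 0.007139 = 54.9071389
  N → positive
  Longitude: 108° + 11/60 + 49.7/3600 = 108 + 0.183333 + 0.013806 = 108.1971389
  E ⇒ keep positive
Point 6:
  Latitude: 24′ + 17.14″ = 24.28567′; 59 + 24.28567/60 = 59.4047611
  N ⇒ keep positive
  Lon: 130 + 22/60 + 17/3600 = 130.3713889
  E → positive

1. -75.840894, 6.174806
2. -44.712000, 179.596500
3. -71.273934, 172.376217
4. -30.684444, -53.688583
5. 54.907139, 108.197139
6. 59.404761, 130.371389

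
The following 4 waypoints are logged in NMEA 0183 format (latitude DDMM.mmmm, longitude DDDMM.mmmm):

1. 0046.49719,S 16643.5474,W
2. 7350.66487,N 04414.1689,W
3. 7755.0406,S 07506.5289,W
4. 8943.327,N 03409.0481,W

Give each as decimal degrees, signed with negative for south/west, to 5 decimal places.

Point 1:
  φ: degrees = first 2 digits = 0, minutes = 46.49719; 0 + 46.49719/60 = 0.774953
  S ⇒ negate
  λ: split at 3 digits → 166° and 43.5474′; 166 + 43.5474/60 = 166.725790
  hemisphere W, so the sign is −
Point 2:
  Latitude: degrees = first 2 digits = 73, minutes = 50.66487; 73 + 50.66487/60 = 73.844415
  N → positive
  Longitude: degrees = first 3 digits = 44, minutes = 14.1689; 44 + 14.1689/60 = 44.236148
  hemisphere W, so the sign is −
Point 3:
  φ: degrees = first 2 digits = 77, minutes = 55.0406; 77 + 55.0406/60 = 77.917343
  S ⇒ negate
  λ: split at 3 digits → 075° and 6.5289′; 75 + 6.5289/60 = 75.108815
  W ⇒ negate
Point 4:
  Lat: degrees = first 2 digits = 89, minutes = 43.327; 89 + 43.327/60 = 89.722117
  N → positive
  λ: degrees = first 3 digits = 34, minutes = 9.0481; 34 + 9.0481/60 = 34.150802
  W ⇒ negate

1. -0.77495, -166.72579
2. 73.84441, -44.23615
3. -77.91734, -75.10882
4. 89.72212, -34.15080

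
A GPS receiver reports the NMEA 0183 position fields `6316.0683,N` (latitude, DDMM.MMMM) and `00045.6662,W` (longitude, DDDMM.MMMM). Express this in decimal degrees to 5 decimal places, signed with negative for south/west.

Latitude: split at 2 digits → 63° and 16.0683′; 63 + 16.0683/60 = 63.267805
N ⇒ keep positive
Lon: split at 3 digits → 000° and 45.6662′; 0 + 45.6662/60 = 0.761103
W ⇒ negate

63.26781, -0.76110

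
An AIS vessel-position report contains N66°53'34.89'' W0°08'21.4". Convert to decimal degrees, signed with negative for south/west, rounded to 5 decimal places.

φ: 53′ + 34.89″ = 53.58150′; 66 + 53.58150/60 = 66.893025
N ⇒ keep positive
Longitude: 0 + 8/60 + 21.4/3600 = 0.139278
W → negative

66.89303, -0.13928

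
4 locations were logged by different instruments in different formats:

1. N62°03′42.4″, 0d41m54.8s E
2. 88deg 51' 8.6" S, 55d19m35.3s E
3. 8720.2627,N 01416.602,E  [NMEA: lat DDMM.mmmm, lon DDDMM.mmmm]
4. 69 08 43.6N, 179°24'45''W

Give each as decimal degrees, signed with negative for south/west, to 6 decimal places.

1. 62.061778, 0.698556
2. -88.852389, 55.326472
3. 87.337712, 14.276700
4. 69.145444, -179.412500

Point 1:
  Latitude: 62 + 3/60 + 42.4/3600 = 62.0617778
  N ⇒ keep positive
  λ: 0 + 41/60 + 54.8/3600 = 0.6985556
  E ⇒ keep positive
Point 2:
  Lat: 88 + 51/60 + 8.6/3600 = 88.8523889
  S ⇒ negate
  Longitude: 55° + 19/60 + 35.3/3600 = 55 + 0.316667 + 0.009806 = 55.3264722
  E → positive
Point 3:
  φ: degrees = first 2 digits = 87, minutes = 20.2627; 87 + 20.2627/60 = 87.3377117
  N ⇒ keep positive
  Longitude: degrees = first 3 digits = 14, minutes = 16.602; 14 + 16.602/60 = 14.2767000
  E → positive
Point 4:
  Latitude: 69 + 8/60 + 43.6/3600 = 69.1454444
  N ⇒ keep positive
  Lon: 179 + 24/60 + 45/3600 = 179.4125000
  hemisphere W, so the sign is −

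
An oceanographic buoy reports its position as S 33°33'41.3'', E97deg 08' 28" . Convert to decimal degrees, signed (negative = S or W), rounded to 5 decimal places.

φ: 33 + 33/60 + 41.3/3600 = 33.561472
hemisphere S, so the sign is −
λ: 8′ + 28″ = 8.46667′; 97 + 8.46667/60 = 97.141111
E ⇒ keep positive

-33.56147, 97.14111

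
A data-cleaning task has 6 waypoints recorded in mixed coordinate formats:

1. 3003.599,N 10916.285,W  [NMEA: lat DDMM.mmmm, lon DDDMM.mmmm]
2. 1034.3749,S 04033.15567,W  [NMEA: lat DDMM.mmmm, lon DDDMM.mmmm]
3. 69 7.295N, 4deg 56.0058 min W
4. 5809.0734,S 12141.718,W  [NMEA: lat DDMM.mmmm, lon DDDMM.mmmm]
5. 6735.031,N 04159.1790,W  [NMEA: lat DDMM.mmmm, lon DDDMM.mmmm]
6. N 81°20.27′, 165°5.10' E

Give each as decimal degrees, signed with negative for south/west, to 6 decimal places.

Point 1:
  φ: split at 2 digits → 30° and 3.599′; 30 + 3.599/60 = 30.0599833
  N ⇒ keep positive
  Longitude: degrees = first 3 digits = 109, minutes = 16.285; 109 + 16.285/60 = 109.2714167
  hemisphere W, so the sign is −
Point 2:
  Latitude: degrees = first 2 digits = 10, minutes = 34.3749; 10 + 34.3749/60 = 10.5729150
  S → negative
  Longitude: degrees = first 3 digits = 40, minutes = 33.15567; 40 + 33.15567/60 = 40.5525945
  hemisphere W, so the sign is −
Point 3:
  φ: 69 + 7.295/60 = 69.1215833
  N → positive
  λ: 56.0058′ = 0.933430°; total 4.9334300
  hemisphere W, so the sign is −
Point 4:
  Latitude: degrees = first 2 digits = 58, minutes = 9.0734; 58 + 9.0734/60 = 58.1512233
  hemisphere S, so the sign is −
  Lon: degrees = first 3 digits = 121, minutes = 41.718; 121 + 41.718/60 = 121.6953000
  hemisphere W, so the sign is −
Point 5:
  φ: split at 2 digits → 67° and 35.031′; 67 + 35.031/60 = 67.5838500
  N ⇒ keep positive
  λ: split at 3 digits → 041° and 59.179′; 41 + 59.179/60 = 41.9863167
  W ⇒ negate
Point 6:
  φ: 81 + 20.27/60 = 81.3378333
  N → positive
  λ: 165 + 5.1/60 = 165.0850000
  E ⇒ keep positive

1. 30.059983, -109.271417
2. -10.572915, -40.552595
3. 69.121583, -4.933430
4. -58.151223, -121.695300
5. 67.583850, -41.986317
6. 81.337833, 165.085000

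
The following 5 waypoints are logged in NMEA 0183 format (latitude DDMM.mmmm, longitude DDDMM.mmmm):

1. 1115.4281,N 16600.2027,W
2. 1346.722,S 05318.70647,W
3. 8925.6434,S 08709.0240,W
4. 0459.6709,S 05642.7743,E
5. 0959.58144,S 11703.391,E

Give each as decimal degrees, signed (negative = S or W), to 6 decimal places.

1. 11.257135, -166.003378
2. -13.778700, -53.311775
3. -89.427390, -87.150400
4. -4.994515, 56.712905
5. -9.993024, 117.056517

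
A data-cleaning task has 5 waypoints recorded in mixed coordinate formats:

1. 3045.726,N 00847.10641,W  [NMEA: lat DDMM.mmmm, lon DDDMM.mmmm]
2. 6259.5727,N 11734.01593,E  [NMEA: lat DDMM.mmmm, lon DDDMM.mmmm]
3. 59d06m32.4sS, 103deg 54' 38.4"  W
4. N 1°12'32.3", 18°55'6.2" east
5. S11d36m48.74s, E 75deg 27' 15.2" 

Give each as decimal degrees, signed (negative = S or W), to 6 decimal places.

Point 1:
  Lat: split at 2 digits → 30° and 45.726′; 30 + 45.726/60 = 30.7621000
  N → positive
  λ: split at 3 digits → 008° and 47.10641′; 8 + 47.10641/60 = 8.7851068
  W → negative
Point 2:
  φ: split at 2 digits → 62° and 59.5727′; 62 + 59.5727/60 = 62.9928783
  N ⇒ keep positive
  Longitude: split at 3 digits → 117° and 34.01593′; 117 + 34.01593/60 = 117.5669322
  E ⇒ keep positive
Point 3:
  φ: 59° + 6/60 + 32.4/3600 = 59 + 0.100000 + 0.009000 = 59.1090000
  hemisphere S, so the sign is −
  Longitude: 54′ + 38.4″ = 54.64000′; 103 + 54.64000/60 = 103.9106667
  W → negative
Point 4:
  Latitude: 1 + 12/60 + 32.3/3600 = 1.2089722
  N → positive
  Lon: 18 + 55/60 + 6.2/3600 = 18.9183889
  E → positive
Point 5:
  Latitude: 11 + 36/60 + 48.74/3600 = 11.6135389
  S → negative
  Lon: 27′ + 15.2″ = 27.25333′; 75 + 27.25333/60 = 75.4542222
  E → positive

1. 30.762100, -8.785107
2. 62.992878, 117.566932
3. -59.109000, -103.910667
4. 1.208972, 18.918389
5. -11.613539, 75.454222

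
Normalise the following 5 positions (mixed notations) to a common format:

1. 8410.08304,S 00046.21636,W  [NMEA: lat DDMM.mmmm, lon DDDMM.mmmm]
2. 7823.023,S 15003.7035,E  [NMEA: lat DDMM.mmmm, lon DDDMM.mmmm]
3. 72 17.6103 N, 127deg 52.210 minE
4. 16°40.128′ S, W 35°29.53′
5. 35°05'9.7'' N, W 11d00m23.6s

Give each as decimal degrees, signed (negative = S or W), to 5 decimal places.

1. -84.16805, -0.77027
2. -78.38372, 150.06173
3. 72.29351, 127.87017
4. -16.66880, -35.49217
5. 35.08603, -11.00656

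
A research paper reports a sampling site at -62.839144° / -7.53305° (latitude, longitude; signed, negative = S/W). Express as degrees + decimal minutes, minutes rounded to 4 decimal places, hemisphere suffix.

62° 50.3486′ S, 7° 31.9830′ W

Latitude is negative → S; |value| = 62.839144
φ: fractional part 0.839144 → 50.348640 minutes
Longitude is negative → W; |value| = 7.533050
λ: 7° + 0.533050 × 60 = 7° 31.983000′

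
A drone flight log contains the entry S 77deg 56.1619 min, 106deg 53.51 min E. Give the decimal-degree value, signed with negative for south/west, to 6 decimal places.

Lat: 77 + 56.1619/60 = 77.9360317
S ⇒ negate
λ: 53.51′ = 0.891833°; total 106.8918333
E ⇒ keep positive

-77.936032, 106.891833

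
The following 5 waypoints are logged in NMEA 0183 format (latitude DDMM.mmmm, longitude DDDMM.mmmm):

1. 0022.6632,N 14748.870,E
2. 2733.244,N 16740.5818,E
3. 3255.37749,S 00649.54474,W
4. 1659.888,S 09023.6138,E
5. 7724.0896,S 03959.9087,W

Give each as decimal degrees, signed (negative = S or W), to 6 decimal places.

1. 0.377720, 147.814500
2. 27.554067, 167.676363
3. -32.922958, -6.825746
4. -16.998133, 90.393563
5. -77.401493, -39.998478

Point 1:
  Lat: split at 2 digits → 00° and 22.6632′; 0 + 22.6632/60 = 0.3777200
  N ⇒ keep positive
  λ: degrees = first 3 digits = 147, minutes = 48.87; 147 + 48.87/60 = 147.8145000
  E ⇒ keep positive
Point 2:
  Latitude: split at 2 digits → 27° and 33.244′; 27 + 33.244/60 = 27.5540667
  N → positive
  Longitude: degrees = first 3 digits = 167, minutes = 40.5818; 167 + 40.5818/60 = 167.6763633
  E ⇒ keep positive
Point 3:
  φ: degrees = first 2 digits = 32, minutes = 55.37749; 32 + 55.37749/60 = 32.9229582
  S → negative
  Longitude: split at 3 digits → 006° and 49.54474′; 6 + 49.54474/60 = 6.8257457
  W → negative
Point 4:
  Latitude: split at 2 digits → 16° and 59.888′; 16 + 59.888/60 = 16.9981333
  hemisphere S, so the sign is −
  Lon: split at 3 digits → 090° and 23.6138′; 90 + 23.6138/60 = 90.3935633
  E ⇒ keep positive
Point 5:
  φ: split at 2 digits → 77° and 24.0896′; 77 + 24.0896/60 = 77.4014933
  S ⇒ negate
  λ: split at 3 digits → 039° and 59.9087′; 39 + 59.9087/60 = 39.9984783
  hemisphere W, so the sign is −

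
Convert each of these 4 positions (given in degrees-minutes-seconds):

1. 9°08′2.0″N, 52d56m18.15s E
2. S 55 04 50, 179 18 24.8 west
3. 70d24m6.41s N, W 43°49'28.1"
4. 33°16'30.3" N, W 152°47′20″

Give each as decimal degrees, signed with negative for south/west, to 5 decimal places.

1. 9.13389, 52.93838
2. -55.08056, -179.30689
3. 70.40178, -43.82447
4. 33.27508, -152.78889

Point 1:
  Lat: 9 + 8/60 + 2/3600 = 9.133889
  N ⇒ keep positive
  λ: 56′ + 18.15″ = 56.30250′; 52 + 56.30250/60 = 52.938375
  E ⇒ keep positive
Point 2:
  φ: 55° + 4/60 + 50/3600 = 55 + 0.066667 + 0.013889 = 55.080556
  S → negative
  Longitude: 179 + 18/60 + 24.8/3600 = 179.306889
  hemisphere W, so the sign is −
Point 3:
  φ: 70 + 24/60 + 6.41/3600 = 70.401781
  N ⇒ keep positive
  λ: 49′ + 28.1″ = 49.46833′; 43 + 49.46833/60 = 43.824472
  hemisphere W, so the sign is −
Point 4:
  φ: 33 + 16/60 + 30.3/3600 = 33.275083
  N → positive
  λ: 47′ + 20″ = 47.33333′; 152 + 47.33333/60 = 152.788889
  hemisphere W, so the sign is −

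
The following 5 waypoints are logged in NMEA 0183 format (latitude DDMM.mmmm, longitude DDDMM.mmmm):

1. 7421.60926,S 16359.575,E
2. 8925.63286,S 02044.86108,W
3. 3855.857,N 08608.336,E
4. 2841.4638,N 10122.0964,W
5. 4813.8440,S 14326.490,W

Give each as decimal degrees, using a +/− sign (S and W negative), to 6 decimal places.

1. -74.360154, 163.992917
2. -89.427214, -20.747685
3. 38.930950, 86.138933
4. 28.691063, -101.368273
5. -48.230733, -143.441500

Point 1:
  Lat: split at 2 digits → 74° and 21.60926′; 74 + 21.60926/60 = 74.3601543
  S → negative
  Longitude: split at 3 digits → 163° and 59.575′; 163 + 59.575/60 = 163.9929167
  E → positive
Point 2:
  Latitude: degrees = first 2 digits = 89, minutes = 25.63286; 89 + 25.63286/60 = 89.4272143
  S → negative
  Lon: degrees = first 3 digits = 20, minutes = 44.86108; 20 + 44.86108/60 = 20.7476847
  W ⇒ negate
Point 3:
  φ: degrees = first 2 digits = 38, minutes = 55.857; 38 + 55.857/60 = 38.9309500
  N ⇒ keep positive
  Longitude: degrees = first 3 digits = 86, minutes = 8.336; 86 + 8.336/60 = 86.1389333
  E → positive
Point 4:
  φ: split at 2 digits → 28° and 41.4638′; 28 + 41.4638/60 = 28.6910633
  N ⇒ keep positive
  λ: split at 3 digits → 101° and 22.0964′; 101 + 22.0964/60 = 101.3682733
  hemisphere W, so the sign is −
Point 5:
  Lat: split at 2 digits → 48° and 13.844′; 48 + 13.844/60 = 48.2307333
  hemisphere S, so the sign is −
  Lon: degrees = first 3 digits = 143, minutes = 26.49; 143 + 26.49/60 = 143.4415000
  W → negative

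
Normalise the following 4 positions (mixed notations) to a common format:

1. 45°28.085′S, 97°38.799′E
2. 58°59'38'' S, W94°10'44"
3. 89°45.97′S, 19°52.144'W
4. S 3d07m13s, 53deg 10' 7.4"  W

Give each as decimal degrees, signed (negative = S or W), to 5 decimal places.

Point 1:
  φ: 45 + 28.085/60 = 45.468083
  hemisphere S, so the sign is −
  λ: 38.799′ = 0.646650°; total 97.646650
  E ⇒ keep positive
Point 2:
  Lat: 58 + 59/60 + 38/3600 = 58.993889
  S → negative
  λ: 94° + 10/60 + 44/3600 = 94 + 0.166667 + 0.012222 = 94.178889
  W ⇒ negate
Point 3:
  φ: 45.97′ = 0.766167°; total 89.766167
  hemisphere S, so the sign is −
  Longitude: 52.144′ = 0.869067°; total 19.869067
  W → negative
Point 4:
  Latitude: 3 + 7/60 + 13/3600 = 3.120278
  S → negative
  Lon: 53° + 10/60 + 7.4/3600 = 53 + 0.166667 + 0.002056 = 53.168722
  W ⇒ negate

1. -45.46808, 97.64665
2. -58.99389, -94.17889
3. -89.76617, -19.86907
4. -3.12028, -53.16872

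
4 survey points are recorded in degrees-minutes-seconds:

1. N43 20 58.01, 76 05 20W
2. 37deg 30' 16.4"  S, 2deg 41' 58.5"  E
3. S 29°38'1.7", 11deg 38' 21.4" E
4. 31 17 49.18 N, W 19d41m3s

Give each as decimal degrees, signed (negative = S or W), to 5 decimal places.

Point 1:
  φ: 43 + 20/60 + 58.01/3600 = 43.349447
  N ⇒ keep positive
  λ: 5′ + 20″ = 5.33333′; 76 + 5.33333/60 = 76.088889
  W → negative
Point 2:
  Latitude: 37 + 30/60 + 16.4/3600 = 37.504556
  S ⇒ negate
  Longitude: 2° + 41/60 + 58.5/3600 = 2 + 0.683333 + 0.016250 = 2.699583
  E ⇒ keep positive
Point 3:
  Latitude: 38′ + 1.7″ = 38.02833′; 29 + 38.02833/60 = 29.633806
  S ⇒ negate
  Longitude: 11° + 38/60 + 21.4/3600 = 11 + 0.633333 + 0.005944 = 11.639278
  E ⇒ keep positive
Point 4:
  φ: 31 + 17/60 + 49.18/3600 = 31.296994
  N → positive
  Longitude: 19° + 41/60 + 3/3600 = 19 + 0.683333 + 0.000833 = 19.684167
  W ⇒ negate

1. 43.34945, -76.08889
2. -37.50456, 2.69958
3. -29.63381, 11.63928
4. 31.29699, -19.68417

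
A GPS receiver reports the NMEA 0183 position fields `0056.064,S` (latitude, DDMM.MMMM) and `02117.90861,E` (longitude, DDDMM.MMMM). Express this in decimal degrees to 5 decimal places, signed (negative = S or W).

Latitude: split at 2 digits → 00° and 56.064′; 0 + 56.064/60 = 0.934400
S ⇒ negate
λ: degrees = first 3 digits = 21, minutes = 17.90861; 21 + 17.90861/60 = 21.298477
E ⇒ keep positive

-0.93440, 21.29848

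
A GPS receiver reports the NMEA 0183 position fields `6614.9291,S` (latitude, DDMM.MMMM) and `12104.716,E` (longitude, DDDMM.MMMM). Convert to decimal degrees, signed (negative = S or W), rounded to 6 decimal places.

Latitude: degrees = first 2 digits = 66, minutes = 14.9291; 66 + 14.9291/60 = 66.2488183
hemisphere S, so the sign is −
λ: split at 3 digits → 121° and 4.716′; 121 + 4.716/60 = 121.0786000
E ⇒ keep positive

-66.248818, 121.078600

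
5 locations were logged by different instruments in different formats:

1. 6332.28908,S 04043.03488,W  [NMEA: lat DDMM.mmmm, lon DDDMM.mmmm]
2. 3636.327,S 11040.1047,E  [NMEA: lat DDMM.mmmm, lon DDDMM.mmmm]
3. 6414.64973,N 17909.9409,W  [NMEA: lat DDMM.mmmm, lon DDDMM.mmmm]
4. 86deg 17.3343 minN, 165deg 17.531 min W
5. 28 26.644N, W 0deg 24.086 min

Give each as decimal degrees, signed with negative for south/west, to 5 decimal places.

1. -63.53815, -40.71725
2. -36.60545, 110.66841
3. 64.24416, -179.16568
4. 86.28891, -165.29218
5. 28.44407, -0.40143

Point 1:
  φ: degrees = first 2 digits = 63, minutes = 32.28908; 63 + 32.28908/60 = 63.538151
  S → negative
  λ: split at 3 digits → 040° and 43.03488′; 40 + 43.03488/60 = 40.717248
  W ⇒ negate
Point 2:
  φ: split at 2 digits → 36° and 36.327′; 36 + 36.327/60 = 36.605450
  S ⇒ negate
  Longitude: split at 3 digits → 110° and 40.1047′; 110 + 40.1047/60 = 110.668412
  E ⇒ keep positive
Point 3:
  Latitude: split at 2 digits → 64° and 14.64973′; 64 + 14.64973/60 = 64.244162
  N ⇒ keep positive
  λ: degrees = first 3 digits = 179, minutes = 9.9409; 179 + 9.9409/60 = 179.165682
  hemisphere W, so the sign is −
Point 4:
  Latitude: 86 + 17.3343/60 = 86.288905
  N ⇒ keep positive
  Longitude: 165 + 17.531/60 = 165.292183
  W ⇒ negate
Point 5:
  Latitude: 28 + 26.644/60 = 28.444067
  N → positive
  Longitude: 0 + 24.086/60 = 0.401433
  W ⇒ negate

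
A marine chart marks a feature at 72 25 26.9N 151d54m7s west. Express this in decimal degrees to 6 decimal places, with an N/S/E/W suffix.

φ: 72° + 25/60 + 26.9/3600 = 72 + 0.416667 + 0.007472 = 72.4241389
Longitude: 54′ + 7″ = 54.11667′; 151 + 54.11667/60 = 151.9019444

72.424139° N, 151.901944° W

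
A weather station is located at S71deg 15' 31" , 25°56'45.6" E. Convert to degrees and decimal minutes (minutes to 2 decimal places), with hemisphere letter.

71° 15.52′ S, 25° 56.76′ E

Latitude: seconds/60 = 0.51667; minutes = 15 + 0.51667 = 15.5167
Lon: 56 + 45.6/60 = 56.7600′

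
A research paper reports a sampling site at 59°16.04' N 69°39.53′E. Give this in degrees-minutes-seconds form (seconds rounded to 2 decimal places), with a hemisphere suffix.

59°16′2.40″ N, 69°39′31.80″ E

Latitude: 16.04000′ → 16′ and 0.04000 × 60 = 2.4000″
Longitude: fractional minutes 0.53000 × 60 = 31.8000″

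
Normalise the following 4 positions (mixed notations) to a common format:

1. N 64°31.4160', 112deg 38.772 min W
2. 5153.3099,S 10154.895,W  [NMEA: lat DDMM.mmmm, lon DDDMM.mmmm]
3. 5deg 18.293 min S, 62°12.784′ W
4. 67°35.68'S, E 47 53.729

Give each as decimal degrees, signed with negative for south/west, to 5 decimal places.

1. 64.52360, -112.64620
2. -51.88850, -101.91492
3. -5.30488, -62.21307
4. -67.59467, 47.89548

Point 1:
  Latitude: 64 + 31.416/60 = 64.523600
  N → positive
  Lon: 38.772′ = 0.646200°; total 112.646200
  W ⇒ negate
Point 2:
  φ: degrees = first 2 digits = 51, minutes = 53.3099; 51 + 53.3099/60 = 51.888498
  S → negative
  Longitude: split at 3 digits → 101° and 54.895′; 101 + 54.895/60 = 101.914917
  W → negative
Point 3:
  Latitude: 18.293′ = 0.304883°; total 5.304883
  S ⇒ negate
  Longitude: 62 + 12.784/60 = 62.213067
  W → negative
Point 4:
  Latitude: 35.68′ = 0.594667°; total 67.594667
  S ⇒ negate
  Longitude: 47 + 53.729/60 = 47.895483
  E → positive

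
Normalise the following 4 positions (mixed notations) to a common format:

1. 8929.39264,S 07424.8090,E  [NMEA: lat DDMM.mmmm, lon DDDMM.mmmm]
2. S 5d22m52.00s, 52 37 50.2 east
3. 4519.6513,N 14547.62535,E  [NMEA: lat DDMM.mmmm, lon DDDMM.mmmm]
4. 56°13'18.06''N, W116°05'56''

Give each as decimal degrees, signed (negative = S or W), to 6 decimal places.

Point 1:
  φ: degrees = first 2 digits = 89, minutes = 29.39264; 89 + 29.39264/60 = 89.4898773
  hemisphere S, so the sign is −
  λ: split at 3 digits → 074° and 24.809′; 74 + 24.809/60 = 74.4134833
  E ⇒ keep positive
Point 2:
  Lat: 5° + 22/60 + 52/3600 = 5 + 0.366667 + 0.014444 = 5.3811111
  hemisphere S, so the sign is −
  Lon: 52° + 37/60 + 50.2/3600 = 52 + 0.616667 + 0.013944 = 52.6306111
  E ⇒ keep positive
Point 3:
  φ: split at 2 digits → 45° and 19.6513′; 45 + 19.6513/60 = 45.3275217
  N → positive
  λ: degrees = first 3 digits = 145, minutes = 47.62535; 145 + 47.62535/60 = 145.7937558
  E → positive
Point 4:
  Latitude: 56° + 13/60 + 18.06/3600 = 56 + 0.216667 + 0.005017 = 56.2216833
  N ⇒ keep positive
  Longitude: 116 + 5/60 + 56/3600 = 116.0988889
  W → negative

1. -89.489877, 74.413483
2. -5.381111, 52.630611
3. 45.327522, 145.793756
4. 56.221683, -116.098889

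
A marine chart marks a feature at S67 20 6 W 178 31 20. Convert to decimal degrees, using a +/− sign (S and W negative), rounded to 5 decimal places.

Lat: 67 + 20/60 + 6/3600 = 67.335000
hemisphere S, so the sign is −
Longitude: 178° + 31/60 + 20/3600 = 178 + 0.516667 + 0.005556 = 178.522222
W ⇒ negate

-67.33500, -178.52222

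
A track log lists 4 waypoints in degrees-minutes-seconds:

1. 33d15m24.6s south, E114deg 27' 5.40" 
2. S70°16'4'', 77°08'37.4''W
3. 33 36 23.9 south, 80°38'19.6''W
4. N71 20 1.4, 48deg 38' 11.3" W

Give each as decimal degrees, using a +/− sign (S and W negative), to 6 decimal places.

Point 1:
  Lat: 33 + 15/60 + 24.6/3600 = 33.2568333
  S → negative
  Longitude: 114° + 27/60 + 5.4/3600 = 114 + 0.450000 + 0.001500 = 114.4515000
  E → positive
Point 2:
  φ: 70° + 16/60 + 4/3600 = 70 + 0.266667 + 0.001111 = 70.2677778
  hemisphere S, so the sign is −
  Longitude: 77° + 8/60 + 37.4/3600 = 77 + 0.133333 + 0.010389 = 77.1437222
  W → negative
Point 3:
  Lat: 33 + 36/60 + 23.9/3600 = 33.6066389
  hemisphere S, so the sign is −
  λ: 80 + 38/60 + 19.6/3600 = 80.6387778
  W ⇒ negate
Point 4:
  Latitude: 71° + 20/60 + 1.4/3600 = 71 + 0.333333 + 0.000389 = 71.3337222
  N → positive
  λ: 48° + 38/60 + 11.3/3600 = 48 + 0.633333 + 0.003139 = 48.6364722
  W ⇒ negate

1. -33.256833, 114.451500
2. -70.267778, -77.143722
3. -33.606639, -80.638778
4. 71.333722, -48.636472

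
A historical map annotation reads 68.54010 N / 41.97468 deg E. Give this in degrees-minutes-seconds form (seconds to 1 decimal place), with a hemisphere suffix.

68°32′24.4″ N, 41°58′28.8″ E

Latitude: 0.540100 × 60 = 32.40600′ → 32′, remainder × 60 = 24.360″
λ: whole degrees 41; 58.48080′ → 58′ and 28.848″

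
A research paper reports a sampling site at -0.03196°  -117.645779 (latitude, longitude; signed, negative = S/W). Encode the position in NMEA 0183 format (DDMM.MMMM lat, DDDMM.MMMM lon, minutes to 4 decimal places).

Latitude is negative → S; |value| = 0.031960
Latitude: 0° + 0.031960 × 60 = 0° 1.917600′
Longitude is negative → W; |value| = 117.645779
Lon: fractional part 0.645779 → 38.746740 minutes

0001.9176,S / 11738.7467,W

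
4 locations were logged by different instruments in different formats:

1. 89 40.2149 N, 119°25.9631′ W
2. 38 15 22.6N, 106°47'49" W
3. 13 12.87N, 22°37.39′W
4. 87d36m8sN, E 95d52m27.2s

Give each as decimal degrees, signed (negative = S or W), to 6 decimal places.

1. 89.670248, -119.432718
2. 38.256278, -106.796944
3. 13.214500, -22.623167
4. 87.602222, 95.874222

Point 1:
  Lat: 89 + 40.2149/60 = 89.6702483
  N ⇒ keep positive
  Lon: 119 + 25.9631/60 = 119.4327183
  W → negative
Point 2:
  Lat: 15′ + 22.6″ = 15.37667′; 38 + 15.37667/60 = 38.2562778
  N ⇒ keep positive
  λ: 106 + 47/60 + 49/3600 = 106.7969444
  W ⇒ negate
Point 3:
  Lat: 13 + 12.87/60 = 13.2145000
  N ⇒ keep positive
  λ: 22 + 37.39/60 = 22.6231667
  hemisphere W, so the sign is −
Point 4:
  φ: 87° + 36/60 + 8/3600 = 87 + 0.600000 + 0.002222 = 87.6022222
  N ⇒ keep positive
  Longitude: 95 + 52/60 + 27.2/3600 = 95.8742222
  E → positive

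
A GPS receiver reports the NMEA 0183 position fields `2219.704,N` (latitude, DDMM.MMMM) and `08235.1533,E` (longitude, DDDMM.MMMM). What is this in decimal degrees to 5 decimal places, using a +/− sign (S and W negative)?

φ: degrees = first 2 digits = 22, minutes = 19.704; 22 + 19.704/60 = 22.328400
N ⇒ keep positive
Longitude: split at 3 digits → 082° and 35.1533′; 82 + 35.1533/60 = 82.585888
E ⇒ keep positive

22.32840, 82.58589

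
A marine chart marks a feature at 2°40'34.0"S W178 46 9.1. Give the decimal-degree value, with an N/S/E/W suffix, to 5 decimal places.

φ: 2 + 40/60 + 34/3600 = 2.676111
λ: 46′ + 9.1″ = 46.15167′; 178 + 46.15167/60 = 178.769194

2.67611° S, 178.76919° W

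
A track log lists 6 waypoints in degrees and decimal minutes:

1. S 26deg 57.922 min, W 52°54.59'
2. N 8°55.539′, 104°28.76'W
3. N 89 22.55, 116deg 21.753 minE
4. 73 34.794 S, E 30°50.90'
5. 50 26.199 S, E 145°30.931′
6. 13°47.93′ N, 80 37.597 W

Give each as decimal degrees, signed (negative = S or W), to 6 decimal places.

Point 1:
  Latitude: 57.922′ = 0.965367°; total 26.9653667
  S → negative
  Longitude: 52 + 54.59/60 = 52.9098333
  W ⇒ negate
Point 2:
  Latitude: 8 + 55.539/60 = 8.9256500
  N → positive
  Lon: 28.76′ = 0.479333°; total 104.4793333
  hemisphere W, so the sign is −
Point 3:
  φ: 89 + 22.55/60 = 89.3758333
  N → positive
  Lon: 116 + 21.753/60 = 116.3625500
  E → positive
Point 4:
  Latitude: 34.794′ = 0.579900°; total 73.5799000
  S → negative
  λ: 30 + 50.9/60 = 30.8483333
  E → positive
Point 5:
  Latitude: 50 + 26.199/60 = 50.4366500
  S ⇒ negate
  λ: 30.931′ = 0.515517°; total 145.5155167
  E → positive
Point 6:
  φ: 47.93′ = 0.798833°; total 13.7988333
  N → positive
  λ: 80 + 37.597/60 = 80.6266167
  W → negative

1. -26.965367, -52.909833
2. 8.925650, -104.479333
3. 89.375833, 116.362550
4. -73.579900, 30.848333
5. -50.436650, 145.515517
6. 13.798833, -80.626617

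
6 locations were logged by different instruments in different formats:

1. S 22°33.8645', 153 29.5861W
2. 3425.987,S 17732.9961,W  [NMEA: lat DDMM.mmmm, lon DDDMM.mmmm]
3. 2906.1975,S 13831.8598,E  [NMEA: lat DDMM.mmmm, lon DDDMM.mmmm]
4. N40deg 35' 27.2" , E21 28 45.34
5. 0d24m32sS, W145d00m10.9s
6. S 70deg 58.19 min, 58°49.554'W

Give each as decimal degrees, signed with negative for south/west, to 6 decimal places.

1. -22.564408, -153.493102
2. -34.433117, -177.549935
3. -29.103292, 138.530997
4. 40.590889, 21.479261
5. -0.408889, -145.003028
6. -70.969833, -58.825900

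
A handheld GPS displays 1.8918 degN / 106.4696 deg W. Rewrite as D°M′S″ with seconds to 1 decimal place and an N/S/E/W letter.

1°53′30.5″ N, 106°28′10.6″ W

Latitude: 0.891800° → 53.50800′; 0.50800 × 60 = 30.480″
Longitude: whole degrees 106; 28.17600′ → 28′ and 10.560″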